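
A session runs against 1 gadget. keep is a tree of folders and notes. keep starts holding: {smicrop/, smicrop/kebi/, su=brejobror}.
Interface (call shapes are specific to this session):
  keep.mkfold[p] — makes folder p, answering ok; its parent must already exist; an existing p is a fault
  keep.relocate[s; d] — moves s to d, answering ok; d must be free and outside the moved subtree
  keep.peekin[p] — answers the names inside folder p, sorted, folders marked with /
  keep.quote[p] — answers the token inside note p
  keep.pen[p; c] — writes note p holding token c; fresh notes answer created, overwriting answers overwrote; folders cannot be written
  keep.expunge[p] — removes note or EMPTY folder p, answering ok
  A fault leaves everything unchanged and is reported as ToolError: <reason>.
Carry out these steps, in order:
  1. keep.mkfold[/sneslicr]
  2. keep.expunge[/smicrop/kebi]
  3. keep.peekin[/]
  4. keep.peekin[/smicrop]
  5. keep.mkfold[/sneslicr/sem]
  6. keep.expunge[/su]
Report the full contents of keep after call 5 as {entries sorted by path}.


>>> mkfold /sneslicr
= ok
>>> expunge /smicrop/kebi
= ok
>>> peekin /
= [smicrop/, sneslicr/, su]
>>> peekin /smicrop
= []
>>> mkfold /sneslicr/sem
= ok
>>> expunge /su
= ok

Answer: {smicrop/, sneslicr/, sneslicr/sem/, su=brejobror}


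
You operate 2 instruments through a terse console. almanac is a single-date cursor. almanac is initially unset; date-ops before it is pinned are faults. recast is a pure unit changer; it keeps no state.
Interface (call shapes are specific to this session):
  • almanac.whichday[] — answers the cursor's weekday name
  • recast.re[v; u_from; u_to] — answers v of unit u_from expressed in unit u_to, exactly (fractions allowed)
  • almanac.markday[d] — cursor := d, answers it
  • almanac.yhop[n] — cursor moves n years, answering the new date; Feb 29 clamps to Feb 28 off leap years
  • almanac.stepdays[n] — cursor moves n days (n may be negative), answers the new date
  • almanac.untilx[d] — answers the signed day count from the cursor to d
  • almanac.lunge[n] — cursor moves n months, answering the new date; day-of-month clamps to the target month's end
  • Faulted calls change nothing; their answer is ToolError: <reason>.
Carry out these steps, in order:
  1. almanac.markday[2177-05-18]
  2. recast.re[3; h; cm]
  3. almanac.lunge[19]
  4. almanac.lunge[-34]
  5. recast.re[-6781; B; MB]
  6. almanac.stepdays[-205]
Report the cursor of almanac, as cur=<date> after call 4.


Answer: cur=2176-02-18

Derivation:
-> almanac.markday(d='2177-05-18')
<- 2177-05-18
-> recast.re(v='3', u_from='h', u_to='cm')
<- ToolError: incompatible units
-> almanac.lunge(n='19')
<- 2178-12-18
-> almanac.lunge(n='-34')
<- 2176-02-18
-> recast.re(v='-6781', u_from='B', u_to='MB')
<- -6781/1000000
-> almanac.stepdays(n='-205')
<- 2175-07-28


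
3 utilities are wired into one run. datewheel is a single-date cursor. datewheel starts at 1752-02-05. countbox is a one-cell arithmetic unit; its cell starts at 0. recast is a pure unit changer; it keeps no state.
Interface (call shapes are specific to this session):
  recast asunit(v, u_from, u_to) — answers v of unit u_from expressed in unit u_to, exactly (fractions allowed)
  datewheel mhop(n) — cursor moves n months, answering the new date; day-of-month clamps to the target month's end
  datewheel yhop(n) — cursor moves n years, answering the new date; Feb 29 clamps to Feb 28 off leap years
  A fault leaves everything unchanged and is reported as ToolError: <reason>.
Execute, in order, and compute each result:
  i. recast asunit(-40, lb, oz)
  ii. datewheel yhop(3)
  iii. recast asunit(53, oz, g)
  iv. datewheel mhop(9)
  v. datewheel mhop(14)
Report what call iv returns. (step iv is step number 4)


Answer: 1755-11-05

Derivation:
I invoke recast asunit passing v=-40, u_from=lb, u_to=oz, — result: -640.
Then datewheel yhop passing n=3, — result: 1755-02-05.
I run recast asunit passing v=53, u_from=oz, u_to=g, and see 2404039561/1600000.
I invoke datewheel mhop passing n=9, giving 1755-11-05.
Calling datewheel mhop passing n=14, giving 1757-01-05.


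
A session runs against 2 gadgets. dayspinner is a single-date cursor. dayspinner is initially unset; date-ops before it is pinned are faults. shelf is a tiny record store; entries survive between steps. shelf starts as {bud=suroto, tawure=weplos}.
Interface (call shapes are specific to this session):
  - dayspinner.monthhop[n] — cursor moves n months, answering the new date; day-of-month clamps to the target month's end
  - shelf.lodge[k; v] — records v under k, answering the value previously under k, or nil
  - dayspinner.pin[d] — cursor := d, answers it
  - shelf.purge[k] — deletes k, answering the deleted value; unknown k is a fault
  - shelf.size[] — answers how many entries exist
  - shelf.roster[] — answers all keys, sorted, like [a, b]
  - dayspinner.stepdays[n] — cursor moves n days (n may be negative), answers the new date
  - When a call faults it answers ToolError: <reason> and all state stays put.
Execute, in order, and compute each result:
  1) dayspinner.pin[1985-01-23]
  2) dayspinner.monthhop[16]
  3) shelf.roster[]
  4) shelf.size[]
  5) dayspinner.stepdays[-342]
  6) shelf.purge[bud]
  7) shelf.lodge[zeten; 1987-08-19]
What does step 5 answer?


> pin d→1985-01-23
  1985-01-23
> monthhop n→16
  1986-05-23
> roster
  [bud, tawure]
> size
  2
> stepdays n→-342
  1985-06-15
> purge k→bud
  suroto
> lodge k→zeten v→1987-08-19
  nil

Answer: 1985-06-15


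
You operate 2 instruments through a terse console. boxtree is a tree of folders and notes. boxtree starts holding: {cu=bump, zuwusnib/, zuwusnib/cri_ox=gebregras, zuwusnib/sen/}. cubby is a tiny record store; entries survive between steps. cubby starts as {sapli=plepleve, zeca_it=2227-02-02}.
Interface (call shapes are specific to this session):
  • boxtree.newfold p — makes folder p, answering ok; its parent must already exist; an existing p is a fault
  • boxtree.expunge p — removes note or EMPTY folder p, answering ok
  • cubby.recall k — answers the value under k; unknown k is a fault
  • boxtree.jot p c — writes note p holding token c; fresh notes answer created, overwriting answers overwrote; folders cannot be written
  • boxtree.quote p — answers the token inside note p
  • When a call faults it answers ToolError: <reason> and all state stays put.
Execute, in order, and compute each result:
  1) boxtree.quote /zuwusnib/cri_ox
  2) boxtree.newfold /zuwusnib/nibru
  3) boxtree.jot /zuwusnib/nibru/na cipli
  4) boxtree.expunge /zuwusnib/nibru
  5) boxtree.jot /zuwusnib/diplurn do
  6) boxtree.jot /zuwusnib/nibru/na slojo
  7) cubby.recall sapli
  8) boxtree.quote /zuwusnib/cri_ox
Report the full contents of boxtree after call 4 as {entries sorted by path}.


Answer: {cu=bump, zuwusnib/, zuwusnib/cri_ox=gebregras, zuwusnib/nibru/, zuwusnib/nibru/na=cipli, zuwusnib/sen/}

Derivation:
[in] boxtree.quote p='/zuwusnib/cri_ox'
:: gebregras
[in] boxtree.newfold p='/zuwusnib/nibru'
:: ok
[in] boxtree.jot p='/zuwusnib/nibru/na' c='cipli'
:: created
[in] boxtree.expunge p='/zuwusnib/nibru'
:: ToolError: not empty
[in] boxtree.jot p='/zuwusnib/diplurn' c='do'
:: created
[in] boxtree.jot p='/zuwusnib/nibru/na' c='slojo'
:: overwrote
[in] cubby.recall k='sapli'
:: plepleve
[in] boxtree.quote p='/zuwusnib/cri_ox'
:: gebregras


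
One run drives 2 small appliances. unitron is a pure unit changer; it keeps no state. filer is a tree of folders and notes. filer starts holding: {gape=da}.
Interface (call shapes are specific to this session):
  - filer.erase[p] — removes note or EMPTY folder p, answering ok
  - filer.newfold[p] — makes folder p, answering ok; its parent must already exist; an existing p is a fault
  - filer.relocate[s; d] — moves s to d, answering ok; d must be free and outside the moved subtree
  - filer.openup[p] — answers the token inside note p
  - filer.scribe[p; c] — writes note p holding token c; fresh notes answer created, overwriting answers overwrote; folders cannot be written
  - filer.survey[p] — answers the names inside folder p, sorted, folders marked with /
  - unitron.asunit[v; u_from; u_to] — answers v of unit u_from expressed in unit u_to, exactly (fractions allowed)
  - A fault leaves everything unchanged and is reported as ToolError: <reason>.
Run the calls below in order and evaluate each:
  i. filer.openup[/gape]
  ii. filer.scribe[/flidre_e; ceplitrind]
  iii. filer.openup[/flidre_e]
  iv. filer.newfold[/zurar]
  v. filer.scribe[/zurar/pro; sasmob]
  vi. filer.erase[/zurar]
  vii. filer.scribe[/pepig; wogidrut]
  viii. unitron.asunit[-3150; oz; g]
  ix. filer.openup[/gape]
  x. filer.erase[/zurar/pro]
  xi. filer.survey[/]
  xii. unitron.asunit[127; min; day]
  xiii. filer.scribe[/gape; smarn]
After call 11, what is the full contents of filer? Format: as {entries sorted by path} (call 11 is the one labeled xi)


> filer.openup p: /gape
[out] da
> filer.scribe p: /flidre_e c: ceplitrind
[out] created
> filer.openup p: /flidre_e
[out] ceplitrind
> filer.newfold p: /zurar
[out] ok
> filer.scribe p: /zurar/pro c: sasmob
[out] created
> filer.erase p: /zurar
[out] ToolError: not empty
> filer.scribe p: /pepig c: wogidrut
[out] created
> unitron.asunit v: -3150 u_from: oz u_to: g
[out] -2857631931/32000
> filer.openup p: /gape
[out] da
> filer.erase p: /zurar/pro
[out] ok
> filer.survey p: /
[out] [flidre_e, gape, pepig, zurar/]
> unitron.asunit v: 127 u_from: min u_to: day
[out] 127/1440
> filer.scribe p: /gape c: smarn
[out] overwrote

Answer: {flidre_e=ceplitrind, gape=da, pepig=wogidrut, zurar/}


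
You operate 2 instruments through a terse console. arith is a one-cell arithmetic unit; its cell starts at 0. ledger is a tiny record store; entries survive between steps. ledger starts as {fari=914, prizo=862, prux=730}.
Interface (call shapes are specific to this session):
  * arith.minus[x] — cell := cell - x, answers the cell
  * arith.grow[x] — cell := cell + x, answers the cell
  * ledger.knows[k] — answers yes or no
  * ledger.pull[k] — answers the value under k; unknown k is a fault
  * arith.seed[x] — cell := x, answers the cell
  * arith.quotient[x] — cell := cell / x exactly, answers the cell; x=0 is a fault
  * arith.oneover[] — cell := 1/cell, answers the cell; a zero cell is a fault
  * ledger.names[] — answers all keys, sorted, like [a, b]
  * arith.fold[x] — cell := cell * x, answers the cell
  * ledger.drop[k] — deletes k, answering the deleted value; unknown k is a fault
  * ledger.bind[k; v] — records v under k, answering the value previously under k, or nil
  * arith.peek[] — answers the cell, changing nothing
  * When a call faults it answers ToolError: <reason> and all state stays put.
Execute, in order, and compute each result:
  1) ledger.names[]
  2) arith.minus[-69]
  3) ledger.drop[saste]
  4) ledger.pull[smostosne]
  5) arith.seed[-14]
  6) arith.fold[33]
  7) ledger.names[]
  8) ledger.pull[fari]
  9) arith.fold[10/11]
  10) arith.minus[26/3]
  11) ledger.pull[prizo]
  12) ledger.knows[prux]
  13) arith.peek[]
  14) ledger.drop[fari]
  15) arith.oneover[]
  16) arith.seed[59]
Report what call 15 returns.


Step: ledger.names[]
Result: [fari, prizo, prux]
Step: arith.minus[x→-69]
Result: 69
Step: ledger.drop[k→saste]
Result: ToolError: no such key saste
Step: ledger.pull[k→smostosne]
Result: ToolError: no such key smostosne
Step: arith.seed[x→-14]
Result: -14
Step: arith.fold[x→33]
Result: -462
Step: ledger.names[]
Result: [fari, prizo, prux]
Step: ledger.pull[k→fari]
Result: 914
Step: arith.fold[x→10/11]
Result: -420
Step: arith.minus[x→26/3]
Result: -1286/3
Step: ledger.pull[k→prizo]
Result: 862
Step: ledger.knows[k→prux]
Result: yes
Step: arith.peek[]
Result: -1286/3
Step: ledger.drop[k→fari]
Result: 914
Step: arith.oneover[]
Result: -3/1286
Step: arith.seed[x→59]
Result: 59

Answer: -3/1286


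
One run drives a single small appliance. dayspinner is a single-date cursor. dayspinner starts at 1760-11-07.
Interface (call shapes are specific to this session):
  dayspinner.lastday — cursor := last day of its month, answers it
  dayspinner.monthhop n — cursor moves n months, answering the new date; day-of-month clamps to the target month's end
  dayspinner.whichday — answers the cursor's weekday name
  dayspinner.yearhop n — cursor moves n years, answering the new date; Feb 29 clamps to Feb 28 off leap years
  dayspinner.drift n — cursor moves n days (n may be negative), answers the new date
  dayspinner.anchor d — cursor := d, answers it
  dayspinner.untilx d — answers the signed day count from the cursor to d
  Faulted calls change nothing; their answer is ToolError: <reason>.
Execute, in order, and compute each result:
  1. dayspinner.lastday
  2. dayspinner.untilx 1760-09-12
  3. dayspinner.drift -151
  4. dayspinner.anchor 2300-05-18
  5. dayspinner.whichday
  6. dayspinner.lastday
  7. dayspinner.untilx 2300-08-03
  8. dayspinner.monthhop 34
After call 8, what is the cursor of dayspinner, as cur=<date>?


Answer: cur=2303-03-31

Derivation:
! 1. dayspinner.lastday() == 1760-11-30
! 2. dayspinner.untilx(1760-09-12) == -79
! 3. dayspinner.drift(-151) == 1760-07-02
! 4. dayspinner.anchor(2300-05-18) == 2300-05-18
! 5. dayspinner.whichday() == Friday
! 6. dayspinner.lastday() == 2300-05-31
! 7. dayspinner.untilx(2300-08-03) == 64
! 8. dayspinner.monthhop(34) == 2303-03-31


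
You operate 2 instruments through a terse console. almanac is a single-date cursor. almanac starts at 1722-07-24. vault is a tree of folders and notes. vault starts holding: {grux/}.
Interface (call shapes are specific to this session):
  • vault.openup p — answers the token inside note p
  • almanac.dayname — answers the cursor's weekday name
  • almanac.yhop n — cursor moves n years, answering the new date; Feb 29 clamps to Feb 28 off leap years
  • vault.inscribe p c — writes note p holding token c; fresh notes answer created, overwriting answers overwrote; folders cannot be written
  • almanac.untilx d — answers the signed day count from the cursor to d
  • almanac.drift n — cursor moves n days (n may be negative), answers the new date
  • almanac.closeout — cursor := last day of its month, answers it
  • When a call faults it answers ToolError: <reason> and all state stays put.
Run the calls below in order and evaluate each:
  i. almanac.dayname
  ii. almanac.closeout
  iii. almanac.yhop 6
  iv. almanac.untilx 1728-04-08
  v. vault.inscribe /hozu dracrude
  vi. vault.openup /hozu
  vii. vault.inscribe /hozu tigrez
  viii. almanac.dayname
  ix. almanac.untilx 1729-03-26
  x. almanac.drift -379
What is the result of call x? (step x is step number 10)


[in] almanac.dayname
= Friday
[in] almanac.closeout
= 1722-07-31
[in] almanac.yhop n=6
= 1728-07-31
[in] almanac.untilx d=1728-04-08
= -114
[in] vault.inscribe p=/hozu c=dracrude
= created
[in] vault.openup p=/hozu
= dracrude
[in] vault.inscribe p=/hozu c=tigrez
= overwrote
[in] almanac.dayname
= Saturday
[in] almanac.untilx d=1729-03-26
= 238
[in] almanac.drift n=-379
= 1727-07-18

Answer: 1727-07-18


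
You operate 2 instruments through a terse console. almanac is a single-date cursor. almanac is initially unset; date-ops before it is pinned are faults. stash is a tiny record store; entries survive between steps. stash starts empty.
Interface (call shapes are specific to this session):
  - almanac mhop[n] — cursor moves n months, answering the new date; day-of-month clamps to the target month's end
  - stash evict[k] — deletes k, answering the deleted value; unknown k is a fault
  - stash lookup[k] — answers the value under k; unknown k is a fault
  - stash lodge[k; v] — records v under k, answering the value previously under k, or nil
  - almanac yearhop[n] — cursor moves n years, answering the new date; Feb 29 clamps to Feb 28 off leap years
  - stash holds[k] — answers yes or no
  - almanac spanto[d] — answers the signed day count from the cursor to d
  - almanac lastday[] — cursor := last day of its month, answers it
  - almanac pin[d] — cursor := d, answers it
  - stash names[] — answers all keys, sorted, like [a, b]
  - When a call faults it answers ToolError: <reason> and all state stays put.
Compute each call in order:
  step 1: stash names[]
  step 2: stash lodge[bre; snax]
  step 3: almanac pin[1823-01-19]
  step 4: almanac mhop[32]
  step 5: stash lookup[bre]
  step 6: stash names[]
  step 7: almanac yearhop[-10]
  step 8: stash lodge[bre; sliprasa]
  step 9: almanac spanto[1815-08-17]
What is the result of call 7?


I use stash names(), and observe [].
Invoking stash lodge(k: bre, v: snax), giving nil.
Using almanac pin(d: 1823-01-19), — result: 1823-01-19.
Using almanac mhop(n: 32), and see 1825-09-19.
I run stash lookup(k: bre), which returns snax.
I use stash names(), giving [bre].
I try almanac yearhop(n: -10), giving 1815-09-19.
I run stash lodge(k: bre, v: sliprasa), giving snax.
I use almanac spanto(d: 1815-08-17), and observe -33.

Answer: 1815-09-19


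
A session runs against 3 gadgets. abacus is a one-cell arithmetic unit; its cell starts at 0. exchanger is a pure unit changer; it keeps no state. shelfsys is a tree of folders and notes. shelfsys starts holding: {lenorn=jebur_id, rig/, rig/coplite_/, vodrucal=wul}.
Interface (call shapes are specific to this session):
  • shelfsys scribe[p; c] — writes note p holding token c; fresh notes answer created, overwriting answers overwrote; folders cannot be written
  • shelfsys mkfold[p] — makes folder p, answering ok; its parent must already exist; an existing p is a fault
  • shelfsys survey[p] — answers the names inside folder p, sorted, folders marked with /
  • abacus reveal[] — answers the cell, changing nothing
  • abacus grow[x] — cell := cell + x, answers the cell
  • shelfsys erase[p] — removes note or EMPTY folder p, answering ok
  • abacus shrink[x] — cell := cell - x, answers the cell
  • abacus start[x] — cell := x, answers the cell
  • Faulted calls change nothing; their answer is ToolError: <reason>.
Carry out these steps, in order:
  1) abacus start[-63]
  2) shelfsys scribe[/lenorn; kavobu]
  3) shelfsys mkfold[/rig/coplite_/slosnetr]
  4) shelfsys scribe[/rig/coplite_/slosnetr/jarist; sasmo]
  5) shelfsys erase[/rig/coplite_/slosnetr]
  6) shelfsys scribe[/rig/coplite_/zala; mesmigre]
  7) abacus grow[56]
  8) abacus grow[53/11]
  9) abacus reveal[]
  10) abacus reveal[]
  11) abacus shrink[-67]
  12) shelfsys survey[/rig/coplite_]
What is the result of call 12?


Answer: [slosnetr/, zala]

Derivation:
$ abacus start x='-63'
= -63
$ shelfsys scribe p='/lenorn' c='kavobu'
= overwrote
$ shelfsys mkfold p='/rig/coplite_/slosnetr'
= ok
$ shelfsys scribe p='/rig/coplite_/slosnetr/jarist' c='sasmo'
= created
$ shelfsys erase p='/rig/coplite_/slosnetr'
= ToolError: not empty
$ shelfsys scribe p='/rig/coplite_/zala' c='mesmigre'
= created
$ abacus grow x='56'
= -7
$ abacus grow x='53/11'
= -24/11
$ abacus reveal
= -24/11
$ abacus reveal
= -24/11
$ abacus shrink x='-67'
= 713/11
$ shelfsys survey p='/rig/coplite_'
= [slosnetr/, zala]


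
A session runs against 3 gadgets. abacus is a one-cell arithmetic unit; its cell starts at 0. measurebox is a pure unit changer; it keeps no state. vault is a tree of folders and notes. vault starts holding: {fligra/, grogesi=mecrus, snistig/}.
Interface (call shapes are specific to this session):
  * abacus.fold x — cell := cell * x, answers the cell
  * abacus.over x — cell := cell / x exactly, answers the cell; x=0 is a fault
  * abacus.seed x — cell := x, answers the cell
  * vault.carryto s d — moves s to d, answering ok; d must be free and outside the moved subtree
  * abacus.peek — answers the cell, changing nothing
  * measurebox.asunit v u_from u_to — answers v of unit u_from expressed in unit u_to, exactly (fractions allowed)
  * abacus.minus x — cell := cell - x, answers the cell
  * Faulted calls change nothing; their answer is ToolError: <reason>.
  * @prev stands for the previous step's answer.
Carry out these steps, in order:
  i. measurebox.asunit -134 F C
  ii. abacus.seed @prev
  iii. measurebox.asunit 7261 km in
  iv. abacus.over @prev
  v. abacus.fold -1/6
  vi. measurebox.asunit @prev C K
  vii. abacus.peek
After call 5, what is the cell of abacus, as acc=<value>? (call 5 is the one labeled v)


Answer: acc=10541/196047000000

Derivation:
-> asunit(v→-134, u_from→F, u_to→C)
<- -830/9
-> seed(x→@prev)
<- -830/9
-> asunit(v→7261, u_from→km, u_to→in)
<- 36305000000/127
-> over(x→@prev)
<- -10541/32674500000
-> fold(x→-1/6)
<- 10541/196047000000
-> asunit(v→@prev, u_from→C, u_to→K)
<- 53550238060541/196047000000
-> peek()
<- 10541/196047000000


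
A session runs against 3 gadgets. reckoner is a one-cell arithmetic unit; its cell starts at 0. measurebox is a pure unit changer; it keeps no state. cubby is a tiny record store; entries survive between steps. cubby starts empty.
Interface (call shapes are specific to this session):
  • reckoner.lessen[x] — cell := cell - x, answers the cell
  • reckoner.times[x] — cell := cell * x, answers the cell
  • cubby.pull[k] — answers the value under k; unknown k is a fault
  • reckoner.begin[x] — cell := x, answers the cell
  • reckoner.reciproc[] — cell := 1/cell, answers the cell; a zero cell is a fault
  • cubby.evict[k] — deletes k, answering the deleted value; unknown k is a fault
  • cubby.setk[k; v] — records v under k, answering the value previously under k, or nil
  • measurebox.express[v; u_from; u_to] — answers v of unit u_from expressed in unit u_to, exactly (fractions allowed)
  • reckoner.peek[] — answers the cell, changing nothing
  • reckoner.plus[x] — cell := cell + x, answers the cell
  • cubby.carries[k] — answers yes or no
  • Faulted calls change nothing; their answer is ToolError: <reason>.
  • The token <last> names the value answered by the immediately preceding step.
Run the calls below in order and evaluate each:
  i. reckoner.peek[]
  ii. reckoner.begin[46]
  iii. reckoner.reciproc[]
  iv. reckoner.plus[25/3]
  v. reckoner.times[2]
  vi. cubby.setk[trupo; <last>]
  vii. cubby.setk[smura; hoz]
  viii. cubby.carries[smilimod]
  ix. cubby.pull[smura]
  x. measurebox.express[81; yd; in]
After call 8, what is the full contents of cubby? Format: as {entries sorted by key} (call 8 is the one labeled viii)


Answer: {smura=hoz, trupo=1153/69}

Derivation:
$ reckoner.peek
[out] 0
$ reckoner.begin x: 46
[out] 46
$ reckoner.reciproc
[out] 1/46
$ reckoner.plus x: 25/3
[out] 1153/138
$ reckoner.times x: 2
[out] 1153/69
$ cubby.setk k: trupo v: <last>
[out] nil
$ cubby.setk k: smura v: hoz
[out] nil
$ cubby.carries k: smilimod
[out] no
$ cubby.pull k: smura
[out] hoz
$ measurebox.express v: 81 u_from: yd u_to: in
[out] 2916


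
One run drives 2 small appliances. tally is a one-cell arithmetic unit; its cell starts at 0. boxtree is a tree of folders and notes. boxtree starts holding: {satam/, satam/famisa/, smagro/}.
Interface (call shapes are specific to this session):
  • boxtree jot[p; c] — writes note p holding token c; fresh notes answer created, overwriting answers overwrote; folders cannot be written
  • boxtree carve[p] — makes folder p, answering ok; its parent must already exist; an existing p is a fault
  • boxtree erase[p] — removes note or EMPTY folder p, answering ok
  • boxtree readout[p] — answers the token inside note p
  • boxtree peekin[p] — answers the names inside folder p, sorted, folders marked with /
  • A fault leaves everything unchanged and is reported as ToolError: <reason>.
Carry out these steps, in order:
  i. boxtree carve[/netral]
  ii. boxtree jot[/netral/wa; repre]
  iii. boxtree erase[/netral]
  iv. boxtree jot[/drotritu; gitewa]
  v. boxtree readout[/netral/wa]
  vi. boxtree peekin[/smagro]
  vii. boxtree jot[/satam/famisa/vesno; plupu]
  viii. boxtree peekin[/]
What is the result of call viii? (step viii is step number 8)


-- 1. boxtree carve(p='/netral') == ok
-- 2. boxtree jot(p='/netral/wa', c='repre') == created
-- 3. boxtree erase(p='/netral') == ToolError: not empty
-- 4. boxtree jot(p='/drotritu', c='gitewa') == created
-- 5. boxtree readout(p='/netral/wa') == repre
-- 6. boxtree peekin(p='/smagro') == []
-- 7. boxtree jot(p='/satam/famisa/vesno', c='plupu') == created
-- 8. boxtree peekin(p='/') == [drotritu, netral/, satam/, smagro/]

Answer: [drotritu, netral/, satam/, smagro/]


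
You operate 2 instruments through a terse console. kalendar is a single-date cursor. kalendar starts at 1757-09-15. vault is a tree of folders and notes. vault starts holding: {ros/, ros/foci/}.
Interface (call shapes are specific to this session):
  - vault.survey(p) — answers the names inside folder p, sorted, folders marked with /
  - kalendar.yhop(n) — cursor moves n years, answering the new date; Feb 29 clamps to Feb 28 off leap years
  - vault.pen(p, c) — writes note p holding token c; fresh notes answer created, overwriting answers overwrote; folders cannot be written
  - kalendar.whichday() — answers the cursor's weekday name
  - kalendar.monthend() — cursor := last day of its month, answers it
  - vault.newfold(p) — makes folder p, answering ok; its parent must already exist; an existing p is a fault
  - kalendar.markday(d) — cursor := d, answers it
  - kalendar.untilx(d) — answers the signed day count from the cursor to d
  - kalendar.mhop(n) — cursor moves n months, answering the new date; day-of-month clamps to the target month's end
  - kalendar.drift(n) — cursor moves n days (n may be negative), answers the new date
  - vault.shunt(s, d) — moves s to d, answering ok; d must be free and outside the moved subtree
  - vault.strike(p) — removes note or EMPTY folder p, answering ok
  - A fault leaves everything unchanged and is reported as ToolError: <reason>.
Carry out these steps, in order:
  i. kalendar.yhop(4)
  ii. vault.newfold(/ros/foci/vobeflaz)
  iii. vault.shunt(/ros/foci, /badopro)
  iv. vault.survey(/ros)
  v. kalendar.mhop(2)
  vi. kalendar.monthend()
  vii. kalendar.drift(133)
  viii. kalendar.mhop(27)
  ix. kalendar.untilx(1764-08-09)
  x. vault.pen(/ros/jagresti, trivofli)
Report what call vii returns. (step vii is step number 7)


Answer: 1762-04-12

Derivation:
// 1. kalendar.yhop(4) -> 1761-09-15
// 2. vault.newfold(/ros/foci/vobeflaz) -> ok
// 3. vault.shunt(/ros/foci, /badopro) -> ok
// 4. vault.survey(/ros) -> []
// 5. kalendar.mhop(2) -> 1761-11-15
// 6. kalendar.monthend() -> 1761-11-30
// 7. kalendar.drift(133) -> 1762-04-12
// 8. kalendar.mhop(27) -> 1764-07-12
// 9. kalendar.untilx(1764-08-09) -> 28
// 10. vault.pen(/ros/jagresti, trivofli) -> created


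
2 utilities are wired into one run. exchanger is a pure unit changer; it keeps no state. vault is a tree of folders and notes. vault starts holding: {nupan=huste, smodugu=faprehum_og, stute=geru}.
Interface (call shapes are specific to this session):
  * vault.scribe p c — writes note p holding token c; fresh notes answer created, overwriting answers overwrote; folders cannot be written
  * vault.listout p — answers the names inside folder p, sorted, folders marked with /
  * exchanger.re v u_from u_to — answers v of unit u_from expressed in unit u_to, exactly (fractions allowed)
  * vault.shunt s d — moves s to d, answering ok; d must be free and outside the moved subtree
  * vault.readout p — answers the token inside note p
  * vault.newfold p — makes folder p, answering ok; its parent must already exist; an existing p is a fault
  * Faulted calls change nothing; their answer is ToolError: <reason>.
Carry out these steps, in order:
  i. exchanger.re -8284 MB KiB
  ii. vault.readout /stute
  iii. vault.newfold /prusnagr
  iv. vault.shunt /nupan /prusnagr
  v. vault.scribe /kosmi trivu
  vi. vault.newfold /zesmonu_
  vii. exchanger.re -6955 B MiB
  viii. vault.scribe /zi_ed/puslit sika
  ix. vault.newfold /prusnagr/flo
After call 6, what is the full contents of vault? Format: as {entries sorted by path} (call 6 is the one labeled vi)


Answer: {kosmi=trivu, nupan=huste, prusnagr/, smodugu=faprehum_og, stute=geru, zesmonu_/}

Derivation:
Step: re[v=-8284; u_from=MB; u_to=KiB]
Result: -32359375/4
Step: readout[p=/stute]
Result: geru
Step: newfold[p=/prusnagr]
Result: ok
Step: shunt[s=/nupan; d=/prusnagr]
Result: ToolError: exists
Step: scribe[p=/kosmi; c=trivu]
Result: created
Step: newfold[p=/zesmonu_]
Result: ok
Step: re[v=-6955; u_from=B; u_to=MiB]
Result: -6955/1048576
Step: scribe[p=/zi_ed/puslit; c=sika]
Result: ToolError: no parent
Step: newfold[p=/prusnagr/flo]
Result: ok


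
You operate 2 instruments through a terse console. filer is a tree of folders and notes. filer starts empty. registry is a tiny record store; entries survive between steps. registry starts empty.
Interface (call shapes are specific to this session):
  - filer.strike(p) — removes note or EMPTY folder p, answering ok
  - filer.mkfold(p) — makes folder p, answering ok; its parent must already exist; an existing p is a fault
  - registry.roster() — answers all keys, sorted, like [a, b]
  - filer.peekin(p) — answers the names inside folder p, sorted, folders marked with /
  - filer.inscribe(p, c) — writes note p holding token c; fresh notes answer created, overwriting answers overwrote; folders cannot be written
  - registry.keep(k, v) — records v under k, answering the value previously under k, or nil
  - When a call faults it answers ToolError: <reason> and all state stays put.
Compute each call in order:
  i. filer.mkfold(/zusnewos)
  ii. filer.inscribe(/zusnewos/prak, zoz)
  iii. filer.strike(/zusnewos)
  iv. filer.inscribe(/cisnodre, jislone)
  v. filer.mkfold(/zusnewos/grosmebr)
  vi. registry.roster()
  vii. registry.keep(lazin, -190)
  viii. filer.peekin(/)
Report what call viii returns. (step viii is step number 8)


Do: filer.mkfold[p→/zusnewos]
See: ok
Do: filer.inscribe[p→/zusnewos/prak; c→zoz]
See: created
Do: filer.strike[p→/zusnewos]
See: ToolError: not empty
Do: filer.inscribe[p→/cisnodre; c→jislone]
See: created
Do: filer.mkfold[p→/zusnewos/grosmebr]
See: ok
Do: registry.roster[]
See: []
Do: registry.keep[k→lazin; v→-190]
See: nil
Do: filer.peekin[p→/]
See: [cisnodre, zusnewos/]

Answer: [cisnodre, zusnewos/]


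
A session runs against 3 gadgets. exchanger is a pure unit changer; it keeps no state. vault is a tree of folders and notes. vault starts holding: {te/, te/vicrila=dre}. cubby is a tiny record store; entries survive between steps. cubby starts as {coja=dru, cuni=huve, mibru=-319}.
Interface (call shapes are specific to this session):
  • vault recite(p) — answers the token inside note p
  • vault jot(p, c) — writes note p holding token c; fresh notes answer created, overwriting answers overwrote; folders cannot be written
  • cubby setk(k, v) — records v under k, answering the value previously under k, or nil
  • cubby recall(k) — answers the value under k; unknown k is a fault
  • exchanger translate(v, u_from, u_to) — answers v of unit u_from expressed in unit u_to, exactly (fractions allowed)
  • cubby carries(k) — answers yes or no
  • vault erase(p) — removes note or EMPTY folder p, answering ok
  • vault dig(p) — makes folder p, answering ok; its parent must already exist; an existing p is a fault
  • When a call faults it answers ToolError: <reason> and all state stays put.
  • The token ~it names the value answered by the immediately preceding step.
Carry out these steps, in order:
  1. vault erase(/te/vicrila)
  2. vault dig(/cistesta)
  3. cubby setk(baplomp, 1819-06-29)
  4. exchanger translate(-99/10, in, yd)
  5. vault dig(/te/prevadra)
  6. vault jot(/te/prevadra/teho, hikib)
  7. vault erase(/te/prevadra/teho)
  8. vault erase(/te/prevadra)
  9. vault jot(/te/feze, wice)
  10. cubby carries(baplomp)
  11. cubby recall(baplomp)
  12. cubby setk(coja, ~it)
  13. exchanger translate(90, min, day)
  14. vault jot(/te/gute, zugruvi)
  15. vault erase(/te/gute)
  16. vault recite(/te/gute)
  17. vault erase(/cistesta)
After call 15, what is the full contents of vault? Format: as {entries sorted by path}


Answer: {cistesta/, te/, te/feze=wice}

Derivation:
-- 1. vault erase(/te/vicrila) ~> ok
-- 2. vault dig(/cistesta) ~> ok
-- 3. cubby setk(baplomp, 1819-06-29) ~> nil
-- 4. exchanger translate(-99/10, in, yd) ~> -11/40
-- 5. vault dig(/te/prevadra) ~> ok
-- 6. vault jot(/te/prevadra/teho, hikib) ~> created
-- 7. vault erase(/te/prevadra/teho) ~> ok
-- 8. vault erase(/te/prevadra) ~> ok
-- 9. vault jot(/te/feze, wice) ~> created
-- 10. cubby carries(baplomp) ~> yes
-- 11. cubby recall(baplomp) ~> 1819-06-29
-- 12. cubby setk(coja, ~it) ~> dru
-- 13. exchanger translate(90, min, day) ~> 1/16
-- 14. vault jot(/te/gute, zugruvi) ~> created
-- 15. vault erase(/te/gute) ~> ok
-- 16. vault recite(/te/gute) ~> ToolError: not found
-- 17. vault erase(/cistesta) ~> ok


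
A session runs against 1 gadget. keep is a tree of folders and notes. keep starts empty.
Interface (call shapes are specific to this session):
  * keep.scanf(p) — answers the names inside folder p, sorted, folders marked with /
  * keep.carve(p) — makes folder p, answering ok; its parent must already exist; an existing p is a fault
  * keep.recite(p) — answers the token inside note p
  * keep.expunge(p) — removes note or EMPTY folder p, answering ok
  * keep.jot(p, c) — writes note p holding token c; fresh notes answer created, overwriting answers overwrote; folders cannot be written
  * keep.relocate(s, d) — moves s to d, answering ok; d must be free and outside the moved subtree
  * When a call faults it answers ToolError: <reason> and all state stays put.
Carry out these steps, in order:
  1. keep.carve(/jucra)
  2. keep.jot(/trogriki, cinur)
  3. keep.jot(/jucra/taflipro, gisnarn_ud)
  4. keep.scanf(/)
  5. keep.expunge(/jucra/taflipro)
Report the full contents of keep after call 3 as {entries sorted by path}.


[in] keep.carve p: /jucra
= ok
[in] keep.jot p: /trogriki c: cinur
= created
[in] keep.jot p: /jucra/taflipro c: gisnarn_ud
= created
[in] keep.scanf p: /
= [jucra/, trogriki]
[in] keep.expunge p: /jucra/taflipro
= ok

Answer: {jucra/, jucra/taflipro=gisnarn_ud, trogriki=cinur}


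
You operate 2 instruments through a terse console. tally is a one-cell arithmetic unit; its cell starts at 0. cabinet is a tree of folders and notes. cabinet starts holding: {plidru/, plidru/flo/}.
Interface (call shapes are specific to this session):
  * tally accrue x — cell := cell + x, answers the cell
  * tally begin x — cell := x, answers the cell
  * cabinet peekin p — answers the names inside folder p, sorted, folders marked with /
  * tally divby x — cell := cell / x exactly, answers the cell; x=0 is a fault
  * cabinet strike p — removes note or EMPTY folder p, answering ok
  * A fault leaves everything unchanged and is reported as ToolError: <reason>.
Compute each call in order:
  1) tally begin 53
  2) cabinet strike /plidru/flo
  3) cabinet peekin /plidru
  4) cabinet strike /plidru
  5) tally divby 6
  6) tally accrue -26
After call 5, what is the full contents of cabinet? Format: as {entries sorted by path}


Answer: {}

Derivation:
·→ tally begin(53)
·← 53
·→ cabinet strike(/plidru/flo)
·← ok
·→ cabinet peekin(/plidru)
·← []
·→ cabinet strike(/plidru)
·← ok
·→ tally divby(6)
·← 53/6
·→ tally accrue(-26)
·← -103/6


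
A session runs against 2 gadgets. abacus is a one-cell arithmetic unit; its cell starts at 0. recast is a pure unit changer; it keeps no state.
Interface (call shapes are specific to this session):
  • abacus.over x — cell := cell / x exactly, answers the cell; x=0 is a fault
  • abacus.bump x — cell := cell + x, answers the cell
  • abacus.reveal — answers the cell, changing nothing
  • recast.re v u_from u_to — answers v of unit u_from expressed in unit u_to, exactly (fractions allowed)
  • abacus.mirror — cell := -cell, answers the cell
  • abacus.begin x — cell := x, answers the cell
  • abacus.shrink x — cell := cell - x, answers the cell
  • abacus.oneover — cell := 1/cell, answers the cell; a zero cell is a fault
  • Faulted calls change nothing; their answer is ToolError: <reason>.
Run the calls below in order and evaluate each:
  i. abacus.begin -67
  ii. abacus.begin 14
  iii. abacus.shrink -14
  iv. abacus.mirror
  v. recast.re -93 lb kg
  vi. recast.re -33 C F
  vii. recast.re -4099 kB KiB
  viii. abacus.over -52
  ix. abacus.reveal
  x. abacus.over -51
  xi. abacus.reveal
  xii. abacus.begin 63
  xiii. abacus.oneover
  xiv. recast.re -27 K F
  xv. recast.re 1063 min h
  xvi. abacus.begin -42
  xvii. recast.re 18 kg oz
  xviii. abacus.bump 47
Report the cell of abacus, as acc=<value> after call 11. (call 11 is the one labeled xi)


Answer: acc=-7/663

Derivation:
I invoke abacus.begin passing x: -67, — result: -67.
Next I call abacus.begin passing x: 14, which returns 14.
I try abacus.shrink passing x: -14: 28.
Invoking abacus.mirror(), and see -28.
I try recast.re passing v: -93, u_from: lb, u_to: kg, giving -4218409041/100000000.
Invoking recast.re passing v: -33, u_from: C, u_to: F, yielding -137/5.
Invoking recast.re passing v: -4099, u_from: kB, u_to: KiB: -512375/128.
Using abacus.over passing x: -52, yielding 7/13.
I call abacus.reveal(), and get 7/13.
I run abacus.over passing x: -51, yielding -7/663.
I invoke abacus.reveal(), and see -7/663.
I run abacus.begin passing x: 63: 63.
Then abacus.oneover(), giving 1/63.
Invoking recast.re passing v: -27, u_from: K, u_to: F, and observe -50827/100.
Now I run recast.re passing v: 1063, u_from: min, u_to: h, which returns 1063/60.
I invoke abacus.begin passing x: -42, — result: -42.
I use recast.re passing v: 18, u_from: kg, u_to: oz, yielding 28800000000/45359237.
I try abacus.bump passing x: 47, and observe 5.


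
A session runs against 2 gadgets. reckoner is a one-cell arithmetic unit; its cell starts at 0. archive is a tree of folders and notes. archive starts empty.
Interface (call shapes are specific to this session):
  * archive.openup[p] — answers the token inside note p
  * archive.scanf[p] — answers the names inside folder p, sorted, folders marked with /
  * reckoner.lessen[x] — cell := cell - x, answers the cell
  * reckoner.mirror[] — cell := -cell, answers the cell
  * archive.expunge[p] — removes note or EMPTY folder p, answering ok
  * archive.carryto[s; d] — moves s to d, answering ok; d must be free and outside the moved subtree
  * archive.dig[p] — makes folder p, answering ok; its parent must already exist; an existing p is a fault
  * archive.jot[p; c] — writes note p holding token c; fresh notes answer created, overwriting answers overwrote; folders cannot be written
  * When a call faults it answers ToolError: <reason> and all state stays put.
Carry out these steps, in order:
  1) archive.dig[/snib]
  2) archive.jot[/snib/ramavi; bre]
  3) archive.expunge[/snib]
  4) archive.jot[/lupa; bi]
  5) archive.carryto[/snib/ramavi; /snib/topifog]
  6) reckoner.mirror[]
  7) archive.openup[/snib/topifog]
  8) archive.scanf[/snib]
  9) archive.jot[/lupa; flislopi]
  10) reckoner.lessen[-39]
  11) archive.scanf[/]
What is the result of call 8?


Answer: [topifog]

Derivation:
! 1. dig(p: /snib) : ok
! 2. jot(p: /snib/ramavi, c: bre) : created
! 3. expunge(p: /snib) : ToolError: not empty
! 4. jot(p: /lupa, c: bi) : created
! 5. carryto(s: /snib/ramavi, d: /snib/topifog) : ok
! 6. mirror() : 0
! 7. openup(p: /snib/topifog) : bre
! 8. scanf(p: /snib) : [topifog]
! 9. jot(p: /lupa, c: flislopi) : overwrote
! 10. lessen(x: -39) : 39
! 11. scanf(p: /) : [lupa, snib/]


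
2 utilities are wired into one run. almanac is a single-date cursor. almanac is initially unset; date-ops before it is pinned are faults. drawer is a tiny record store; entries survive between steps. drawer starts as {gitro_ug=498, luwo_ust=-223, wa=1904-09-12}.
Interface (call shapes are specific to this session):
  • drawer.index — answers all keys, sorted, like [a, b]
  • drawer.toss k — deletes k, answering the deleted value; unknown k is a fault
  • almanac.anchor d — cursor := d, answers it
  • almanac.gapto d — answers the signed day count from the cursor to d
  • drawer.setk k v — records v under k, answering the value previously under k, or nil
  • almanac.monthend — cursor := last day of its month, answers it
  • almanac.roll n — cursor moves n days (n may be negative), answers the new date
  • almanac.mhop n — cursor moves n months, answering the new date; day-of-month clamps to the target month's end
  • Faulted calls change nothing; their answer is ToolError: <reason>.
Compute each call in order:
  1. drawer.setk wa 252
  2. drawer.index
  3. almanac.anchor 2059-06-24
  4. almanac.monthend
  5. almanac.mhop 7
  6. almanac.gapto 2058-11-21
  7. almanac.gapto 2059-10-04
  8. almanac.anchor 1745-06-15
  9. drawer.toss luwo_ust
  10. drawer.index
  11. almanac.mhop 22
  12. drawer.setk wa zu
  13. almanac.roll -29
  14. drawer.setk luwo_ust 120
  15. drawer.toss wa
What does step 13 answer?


% drawer.setk k=wa v=252
  1904-09-12
% drawer.index
  [gitro_ug, luwo_ust, wa]
% almanac.anchor d=2059-06-24
  2059-06-24
% almanac.monthend
  2059-06-30
% almanac.mhop n=7
  2060-01-30
% almanac.gapto d=2058-11-21
  -435
% almanac.gapto d=2059-10-04
  -118
% almanac.anchor d=1745-06-15
  1745-06-15
% drawer.toss k=luwo_ust
  -223
% drawer.index
  [gitro_ug, wa]
% almanac.mhop n=22
  1747-04-15
% drawer.setk k=wa v=zu
  252
% almanac.roll n=-29
  1747-03-17
% drawer.setk k=luwo_ust v=120
  nil
% drawer.toss k=wa
  zu

Answer: 1747-03-17
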